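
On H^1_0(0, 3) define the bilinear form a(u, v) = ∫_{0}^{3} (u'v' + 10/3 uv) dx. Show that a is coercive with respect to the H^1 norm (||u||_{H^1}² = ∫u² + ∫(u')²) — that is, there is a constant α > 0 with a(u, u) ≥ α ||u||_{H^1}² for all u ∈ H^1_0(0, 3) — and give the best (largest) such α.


α = 1

Coercivity of a(·,·) on H^1_0(0, 3) means a(u, u) ≥ α ||u||_{H^1}² for every u ∈ H^1_0.
The interval has length L = 3, and Poincaré/coercivity depend only on L. Here a(u, u) = ∫(u')² + (10/3)·∫u².
Here c = 10/3 ≥ 1, so a(u,u) = ∫(u')² + c∫u² ≥ ∫(u')² + ∫u² = ||u||_{H^1}², i.e. α = 1 works. No larger α is possible: a(u,u) ≥ α||u||_{H^1}² means (1−α)∫(u')² ≥ (α−c)∫u², and for the modes u_n = sin(nπ(x−x₀)/L) (x₀ the left endpoint) one has ∫u_n²/∫(u_n')² = (L/(nπ))² → 0, so a(u_n,u_n)/||u_n||_{H^1}² → 1. Hence the optimal constant is α = 1.
Therefore α = 1.


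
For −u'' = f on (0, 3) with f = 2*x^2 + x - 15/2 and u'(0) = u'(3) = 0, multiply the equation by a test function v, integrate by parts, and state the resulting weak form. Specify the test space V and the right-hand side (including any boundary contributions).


V = H^1(0, 3) (no boundary constraint on v; u is determined up to an additive constant); weak form: ∫_0^3 u'v' dx = ∫_0^3 (2*x^2 + x - 15/2) v dx for all v ∈ V.

Multiply both sides by a test function v and integrate from 0 to 3:
  ∫_0^3 −u''(x) v(x) dx = ∫_0^3 f(x) v(x) dx.
Integrate the LHS by parts once:
  ∫_0^3 −u'' v dx = −[u'(x) v(x)]_0^3 + ∫_0^3 u'(x) v'(x) dx.
Thus ∫_0^3 u'(x) v'(x) dx = ∫_0^3 f(x) v(x) dx + [u'(x) v(x)]_0^3.
Choose V so that boundary terms are either known or forced to vanish.
u has homogeneous Neumann: u'(0) = u'(3) = 0. So [u' v]_0^3 = 0·v(3) − 0·v(0) = 0 for any v; take V = H^1(0, 3).
Weak formulation: find u (satisfying any essential BC) such that ∫_0^3 u'(x) v'(x) dx = ∫_0^3 f v dx for all v ∈ V (homogeneous Neumann, so boundary terms vanish).
Substituting f(x) = 2*x^2 + x - 15/2, the right-hand side is ∫_0^3 (2*x^2 + x - 15/2) v dx.
Compatibility check (pure Neumann): taking v ≡ 1 ∈ V gives 0 = ∫_0^3 f dx + (0) − (0), i.e. ∫_0^3 f dx must equal u'(0) − u'(3) = 0. Indeed ∫_0^3 (2*x^2 + x - 15/2) dx = 0, so the data are compatible. The solution is then unique only up to an additive constant (fix it e.g. by requiring ∫_0^3 u dx = 0).


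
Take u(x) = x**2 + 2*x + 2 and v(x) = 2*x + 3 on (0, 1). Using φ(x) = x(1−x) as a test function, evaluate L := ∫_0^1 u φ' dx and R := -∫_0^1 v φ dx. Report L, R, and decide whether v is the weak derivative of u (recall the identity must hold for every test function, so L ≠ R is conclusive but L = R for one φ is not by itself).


LHS = -1/2, RHS = -2/3. No, v is not the weak derivative of u.

u(x) = x**2 + 2*x + 2, classical derivative u'(x) = 2*x + 2.
φ(x) = x(1−x), so φ'(x) = 1 - 2*x.
Note φ(0) = φ(1) = 0, so the boundary term u·φ vanishes.
LHS = ∫_0^1 u(x) φ'(x) dx = ∫_0^1 (-2*x^3 - 3*x^2 - 2*x + 2) dx. Term by term:
  ∫_0^1 -2*x^3 dx = -1/2;  ∫_0^1 -3*x^2 dx = -1;  ∫_0^1 -2*x dx = -1;
  ∫_0^1 2 dx = 2.
Sum: -1/2 − 1 − 1 + 2 = -1/2.
So LHS = -1/2.
∫_0^1 v(x) φ(x) dx = ∫_0^1 (-2*x^3 - x^2 + 3*x) dx. Term by term:
  ∫_0^1 -2*x^3 dx = -1/2;  ∫_0^1 -x^2 dx = -1/3;  ∫_0^1 3*x dx = 3/2.
Sum: -1/2 − 1/3 + 3/2 = 2/3.
So RHS = -∫_0^1 v(x) φ(x) dx = -2/3.
LHS − RHS = 1/6 ≠ 0, so the identity fails.
(For a valid weak derivative the identity must hold for EVERY test function, in particular this one. The failure shows v is NOT the weak derivative of u.)
Correct weak derivative would be u'(x) = 2*x + 2.


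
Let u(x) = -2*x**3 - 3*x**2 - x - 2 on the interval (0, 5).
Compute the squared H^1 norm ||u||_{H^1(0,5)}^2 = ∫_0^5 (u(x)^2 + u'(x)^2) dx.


||u||_{H^1}^2 = 5154325/42

The H^1 norm (squared) on an interval (0, L) is
  ||u||_{H^1}^2 = ∫_0^L u(x)^2 dx + ∫_0^L u'(x)^2 dx.
Compute u'(x) = -6*x**2 - 6*x - 1.
Then u(x)^2 = 4*x**6 + 12*x**5 + 13*x**4 + 14*x**3 + 13*x**2 + 4*x + 4 and u'(x)^2 = 36*x**4 + 72*x**3 + 48*x**2 + 12*x + 1.
Integrate each monomial from 0 to 5 using ∫_0^5 c·x^n dx = c·5^(n+1)/(n+1):
  ∫_0^5 u(x)^2 dx = ∫_0^5 (4*x^6 + 12*x^5 + 13*x^4 + 14*x^3 + 13*x^2 + 4*x + 4) dx. Term by term:
    ∫_0^5 4*x^6 dx = 312500/7;  ∫_0^5 12*x^5 dx = 31250;  ∫_0^5 13*x^4 dx = 8125;
    ∫_0^5 14*x^3 dx = 4375/2;  ∫_0^5 13*x^2 dx = 1625/3;  ∫_0^5 4*x dx = 50;
    ∫_0^5 4 dx = 20.
  Sum: 312500/7 + 31250 + 8125 + 4375/2 + 1625/3 + 50 + 20 = 3646315/42.
  ∫_0^5 u'(x)^2 dx = ∫_0^5 (36*x^4 + 72*x^3 + 48*x^2 + 12*x + 1) dx. Term by term:
    ∫_0^5 36*x^4 dx = 22500;  ∫_0^5 72*x^3 dx = 11250;  ∫_0^5 48*x^2 dx = 2000;
    ∫_0^5 12*x dx = 150;  ∫_0^5 1 dx = 5.
  Sum: 22500 + 11250 + 2000 + 150 + 5 = 35905.
Adding: ||u||_{H^1}^2 = 3646315/42 + 35905 = 5154325/42.


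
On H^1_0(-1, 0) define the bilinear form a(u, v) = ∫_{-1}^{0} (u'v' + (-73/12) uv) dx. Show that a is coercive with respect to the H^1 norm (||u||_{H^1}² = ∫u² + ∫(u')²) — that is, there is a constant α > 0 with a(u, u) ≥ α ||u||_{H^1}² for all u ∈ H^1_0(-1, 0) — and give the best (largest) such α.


α = (-73/12 + π^2)/(1 + π^2)

Coercivity of a(·,·) on H^1_0(-1, 0) means a(u, u) ≥ α ||u||_{H^1}² for every u ∈ H^1_0.
The interval has length L = 1, and Poincaré/coercivity depend only on L. Here a(u, u) = ∫(u')² + (-73/12)·∫u².
Here c = -73/12 < 0 with |c| < (π/L)² = π^2, so coercivity still holds. The condition a(u,u) ≥ α||u||_{H^1}² reads (1−α)∫(u')² ≥ (α−c)∫u². Any admissible α is ≤ 1 (rapidly oscillating u have ∫u²/∫(u')² → 0), and α = 1 would force 0 ≥ (1−c)∫u², impossible since c < 1; so 1−α > 0. By the sharp Poincaré inequality on H^1_0 of an interval of length L, ∫(u')² ≥ (π/L)²∫u² with equality for the first sine mode sin(π(x−x₀)/L) (x₀ the left endpoint), so the inequality holds for all u iff (1−α)(π/L)² ≥ α − c, i.e. α ≤ ((π/L)² + c)/((π/L)² + 1) = (1 + c(L/π)²)/(1 + (L/π)²). (Direct route, valid since c ≤ 0: Poincaré gives c∫u² ≥ c(L/π)²∫(u')², so a(u,u) ≥ (1 + c(L/π)²)∫(u')², while ||u||_{H^1}² ≤ (1 + (L/π)²)∫(u')²; dividing yields the same α.) With (π/L)² = π^2 and c = -73/12, the largest admissible constant is α = ((π/L)² + c)/((π/L)² + 1).
Simplifying, α = (-73/12 + π^2)/(1 + π^2).


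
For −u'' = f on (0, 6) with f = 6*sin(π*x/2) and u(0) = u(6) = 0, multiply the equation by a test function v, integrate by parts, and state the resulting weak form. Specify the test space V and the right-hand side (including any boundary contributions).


V = H^1_0(0, 6) (so v(0) = v(6) = 0); weak form: ∫_0^6 u'v' dx = ∫_0^6 (6*sin(π*x/2)) v dx for all v ∈ V.

Multiply both sides by a test function v and integrate from 0 to 6:
  ∫_0^6 −u''(x) v(x) dx = ∫_0^6 f(x) v(x) dx.
Integrate the LHS by parts once:
  ∫_0^6 −u'' v dx = −[u'(x) v(x)]_0^6 + ∫_0^6 u'(x) v'(x) dx.
Thus ∫_0^6 u'(x) v'(x) dx = ∫_0^6 f(x) v(x) dx + [u'(x) v(x)]_0^6.
Choose V so that boundary terms are either known or forced to vanish.
u is Dirichlet: u(0) = u(6) = 0. Let V = H^1_0(0, 6); then v(0) = v(6) = 0, and [u' v]_0^6 = 0.
Weak formulation: find u (satisfying any essential BC) such that ∫_0^6 u'(x) v'(x) dx = ∫_0^6 f v dx for all v ∈ V.
Substituting f(x) = 6*sin(π*x/2), the right-hand side is ∫_0^6 (6*sin(π*x/2)) v dx.


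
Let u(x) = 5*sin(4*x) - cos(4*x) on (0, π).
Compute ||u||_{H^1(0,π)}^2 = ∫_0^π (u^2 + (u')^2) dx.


||u||_{H^1(0,π)}^2 = 221*π

u'(x) = 4*sin(4*x) + 20*cos(4*x).
Expand u² and (u')² and integrate term by term on (0, π), using: for integers n ≥ 1, ∫_0^π sin²(nx) dx = ∫_0^π cos²(nx) dx = π/2; for n ≠ n', ∫_0^π sin(nx)sin(n'x) dx = ∫_0^π cos(nx)cos(n'x) dx = 0; and by product-to-sum, ∫_0^π sin(nx)cos(n'x) dx = ½∫_0^π [sin((n+n')x) + sin((n−n')x)] dx, which is 0 when n+n' is even and 2n/(n²−n'²) when n+n' is odd (it need not vanish on (0, π)).
  u² squared terms: (-1)²·∫cos(4x)² dx = 1·π/2 = π/2;  (5)²·∫sin(4x)² dx = 25·π/2 = 25*π/2.
  u² cross terms: 2·(-1)·(5)·∫cos(4x)·sin(4x) dx = -10·(0) = 0.
  So ∫_0^π u² dx = π/2 + 25*π/2 + 0 = 13*π.
  (u')² squared terms: (4)²·∫sin(4x)² dx = 16·π/2 = 8*π;  (20)²·∫cos(4x)² dx = 400·π/2 = 200*π.
  (u')² cross terms: 2·(4)·(20)·∫sin(4x)·cos(4x) dx = 160·(0) = 0.
  So ∫_0^π (u')² dx = 8*π + 200*π + 0 = 208*π.
||u||_{H^1}^2 = (13*π) + (208*π) = 221*π.


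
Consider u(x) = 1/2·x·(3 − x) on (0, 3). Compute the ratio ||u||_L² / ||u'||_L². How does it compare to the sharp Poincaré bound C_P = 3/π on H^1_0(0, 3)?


||u||_L² / ||u'||_L² = 3*sqrt(10)/10 < C_P = 3/π.

u(x) = 1/2·x·(3 − x), so u'(x) = 3/2 - x.
u(x) = 1/2·x·(3 − x) vanishes at x = 0 and x = 3, so u ∈ H^1_0(0, 3). Differentiate via the product rule and integrate the resulting polynomials term by term.
  ∫_0^3 u² dx = ∫_0^3 (x^4/4 - 3*x^3/2 + 9*x^2/4) dx. Term by term:
    ∫_0^3 x^4/4 dx = 243/20;  ∫_0^3 -3*x^3/2 dx = -243/8;  ∫_0^3 9*x^2/4 dx = 81/4.
  Sum: 243/20 − 243/8 + 81/4 = 81/40.
  ∫_0^3 (u')² dx = ∫_0^3 (x^2 - 3*x + 9/4) dx. Term by term:
    ∫_0^3 x^2 dx = 9;  ∫_0^3 -3*x dx = -27/2;  ∫_0^3 9/4 dx = 27/4.
  Sum: 9 − 27/2 + 27/4 = 9/4.
∫_0^3 u² dx = 81/40, so ||u||_L² = 9*sqrt(10)/20.
∫_0^3 (u')² dx = 9/4, so ||u'||_L² = 3/2.
Ratio ||u||_L² / ||u'||_L² = 3*sqrt(10)/10.
Sharp Poincaré constant on H^1_0(0, 3) is C_P = L/π = 3/π, achieved by sin(π/3·x).
A polynomial bump cannot attain the sharp Poincaré constant (only the first sine eigenfunction does), so the ratio is strictly less than C_P, consistent with ||u||_L² ≤ C_P ||u'||_L².


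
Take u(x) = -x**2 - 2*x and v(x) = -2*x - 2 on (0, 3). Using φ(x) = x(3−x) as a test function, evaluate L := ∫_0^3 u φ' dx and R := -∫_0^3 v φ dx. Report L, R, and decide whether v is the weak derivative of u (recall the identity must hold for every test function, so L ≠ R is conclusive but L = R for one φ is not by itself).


LHS = 45/2, RHS = 45/2. Yes, v = u' weakly.

u(x) = -x**2 - 2*x, classical derivative u'(x) = -2*x - 2.
φ(x) = x(3−x), so φ'(x) = 3 - 2*x.
Note φ(0) = φ(3) = 0, so the boundary term u·φ vanishes.
LHS = ∫_0^3 u(x) φ'(x) dx = ∫_0^3 (2*x^3 + x^2 - 6*x) dx. Term by term:
  ∫_0^3 2*x^3 dx = 81/2;  ∫_0^3 x^2 dx = 9;  ∫_0^3 -6*x dx = -27.
Sum: 81/2 + 9 − 27 = 45/2.
So LHS = 45/2.
∫_0^3 v(x) φ(x) dx = ∫_0^3 (2*x^3 - 4*x^2 - 6*x) dx. Term by term:
  ∫_0^3 2*x^3 dx = 81/2;  ∫_0^3 -4*x^2 dx = -36;  ∫_0^3 -6*x dx = -27.
Sum: 81/2 − 36 − 27 = -45/2.
So RHS = -∫_0^3 v(x) φ(x) dx = 45/2.
LHS = RHS, so the identity holds for this test φ.
Moreover u is smooth here and v(x) = u'(x) = -2*x - 2 pointwise, so the identity holds for every test function. Hence v is the weak derivative of u.


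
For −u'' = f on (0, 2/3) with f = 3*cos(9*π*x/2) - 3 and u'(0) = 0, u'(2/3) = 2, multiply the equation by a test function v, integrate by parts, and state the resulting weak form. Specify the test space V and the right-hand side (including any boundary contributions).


V = H^1(0, 2/3) (v unrestricted at boundary; u is determined up to an additive constant); weak form: ∫_0^2/3 u'v' dx = ∫_0^2/3 (3*cos(9*π*x/2) - 3) v dx + 2·v(2/3) for all v ∈ V.

Multiply both sides by a test function v and integrate from 0 to 2/3:
  ∫_0^2/3 −u''(x) v(x) dx = ∫_0^2/3 f(x) v(x) dx.
Integrate the LHS by parts once:
  ∫_0^2/3 −u'' v dx = −[u'(x) v(x)]_0^2/3 + ∫_0^2/3 u'(x) v'(x) dx.
Thus ∫_0^2/3 u'(x) v'(x) dx = ∫_0^2/3 f(x) v(x) dx + [u'(x) v(x)]_0^2/3.
Choose V so that boundary terms are either known or forced to vanish.
u has inhomogeneous Neumann u'(0) = 0, u'(2/3) = 2. [u' v]_0^2/3 = (2)·v(2/3) − (0)·v(0) = 2·v(2/3). Take V = H^1(0, 2/3); boundary term becomes part of RHS.
Weak formulation: find u (satisfying any essential BC) such that ∫_0^2/3 u'(x) v'(x) dx = ∫_0^2/3 f v dx + 2·v(2/3) for all v ∈ V (Neumann data are natural BCs: they enter the RHS as boundary terms).
Substituting f(x) = 3*cos(9*π*x/2) - 3, the right-hand side is ∫_0^2/3 (3*cos(9*π*x/2) - 3) v dx + 2·v(2/3).
Compatibility check (pure Neumann): taking v ≡ 1 ∈ V gives 0 = ∫_0^2/3 f dx + (2) − (0), i.e. ∫_0^2/3 f dx must equal u'(0) − u'(2/3) = -2. Indeed ∫_0^2/3 (3*cos(9*π*x/2) - 3) dx = -2, so the data are compatible. The solution is then unique only up to an additive constant (fix it e.g. by requiring ∫_0^2/3 u dx = 0).


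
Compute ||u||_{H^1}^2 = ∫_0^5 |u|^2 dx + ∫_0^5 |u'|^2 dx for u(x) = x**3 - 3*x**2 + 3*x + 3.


||u||_{H^1}^2 = 33430/7

The H^1 norm (squared) on an interval (0, L) is
  ||u||_{H^1}^2 = ∫_0^L u(x)^2 dx + ∫_0^L u'(x)^2 dx.
Compute u'(x) = 3*x**2 - 6*x + 3.
Then u(x)^2 = x**6 - 6*x**5 + 15*x**4 - 12*x**3 - 9*x**2 + 18*x + 9 and u'(x)^2 = 9*x**4 - 36*x**3 + 54*x**2 - 36*x + 9.
Integrate each monomial from 0 to 5 using ∫_0^5 c·x^n dx = c·5^(n+1)/(n+1):
  ∫_0^5 u(x)^2 dx = ∫_0^5 (x^6 - 6*x^5 + 15*x^4 - 12*x^3 - 9*x^2 + 18*x + 9) dx. Term by term:
    ∫_0^5 x^6 dx = 78125/7;  ∫_0^5 -6*x^5 dx = -15625;  ∫_0^5 15*x^4 dx = 9375;
    ∫_0^5 -12*x^3 dx = -1875;  ∫_0^5 -9*x^2 dx = -375;  ∫_0^5 18*x dx = 225;
    ∫_0^5 9 dx = 45.
  Sum: 78125/7 − 15625 + 9375 − 1875 − 375 + 225 + 45 = 20515/7.
  ∫_0^5 u'(x)^2 dx = ∫_0^5 (9*x^4 - 36*x^3 + 54*x^2 - 36*x + 9) dx. Term by term:
    ∫_0^5 9*x^4 dx = 5625;  ∫_0^5 -36*x^3 dx = -5625;  ∫_0^5 54*x^2 dx = 2250;
    ∫_0^5 -36*x dx = -450;  ∫_0^5 9 dx = 45.
  Sum: 5625 − 5625 + 2250 − 450 + 45 = 1845.
Adding: ||u||_{H^1}^2 = 20515/7 + 1845 = 33430/7.


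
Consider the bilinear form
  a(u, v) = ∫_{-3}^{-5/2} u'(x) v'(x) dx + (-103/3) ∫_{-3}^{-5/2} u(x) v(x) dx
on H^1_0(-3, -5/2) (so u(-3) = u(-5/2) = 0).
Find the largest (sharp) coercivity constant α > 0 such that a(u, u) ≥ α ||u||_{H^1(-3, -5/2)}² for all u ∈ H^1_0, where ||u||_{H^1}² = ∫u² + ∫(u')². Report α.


α = (-103 + 12*π^2)/(3*(1 + 4*π^2))

Coercivity of a(·,·) on H^1_0(-3, -5/2) means a(u, u) ≥ α ||u||_{H^1}² for every u ∈ H^1_0.
The interval has length L = 1/2, and Poincaré/coercivity depend only on L. Here a(u, u) = ∫(u')² + (-103/3)·∫u².
Here c = -103/3 < 0 with |c| < (π/L)² = 4*π^2, so coercivity still holds. The condition a(u,u) ≥ α||u||_{H^1}² reads (1−α)∫(u')² ≥ (α−c)∫u². Any admissible α is ≤ 1 (rapidly oscillating u have ∫u²/∫(u')² → 0), and α = 1 would force 0 ≥ (1−c)∫u², impossible since c < 1; so 1−α > 0. By the sharp Poincaré inequality on H^1_0 of an interval of length L, ∫(u')² ≥ (π/L)²∫u² with equality for the first sine mode sin(π(x−x₀)/L) (x₀ the left endpoint), so the inequality holds for all u iff (1−α)(π/L)² ≥ α − c, i.e. α ≤ ((π/L)² + c)/((π/L)² + 1) = (1 + c(L/π)²)/(1 + (L/π)²). (Direct route, valid since c ≤ 0: Poincaré gives c∫u² ≥ c(L/π)²∫(u')², so a(u,u) ≥ (1 + c(L/π)²)∫(u')², while ||u||_{H^1}² ≤ (1 + (L/π)²)∫(u')²; dividing yields the same α.) With (π/L)² = 4*π^2 and c = -103/3, the largest admissible constant is α = ((π/L)² + c)/((π/L)² + 1).
Simplifying, α = (-103 + 12*π^2)/(3*(1 + 4*π^2)).


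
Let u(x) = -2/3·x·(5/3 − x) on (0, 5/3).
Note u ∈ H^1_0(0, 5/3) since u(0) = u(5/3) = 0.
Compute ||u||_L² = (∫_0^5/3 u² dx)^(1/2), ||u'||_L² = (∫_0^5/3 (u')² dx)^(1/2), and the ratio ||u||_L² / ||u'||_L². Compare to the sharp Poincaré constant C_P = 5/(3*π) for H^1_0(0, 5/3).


||u||_L² / ||u'||_L² = sqrt(10)/6 < C_P = 5/(3*π).

u(x) = -2/3·x·(5/3 − x), so u'(x) = 4*x/3 - 10/9.
u(x) = -2/3·x·(5/3 − x) vanishes at x = 0 and x = 5/3, so u ∈ H^1_0(0, 5/3). Differentiate via the product rule and integrate the resulting polynomials term by term.
  ∫_0^5/3 u² dx = ∫_0^5/3 (4*x^4/9 - 40*x^3/27 + 100*x^2/81) dx. Term by term:
    ∫_0^5/3 4*x^4/9 dx = 2500/2187;  ∫_0^5/3 -40*x^3/27 dx = -6250/2187;  ∫_0^5/3 100*x^2/81 dx = 12500/6561.
  Sum: 2500/2187 − 6250/2187 + 12500/6561 = 1250/6561.
  ∫_0^5/3 (u')² dx = ∫_0^5/3 (16*x^2/9 - 80*x/27 + 100/81) dx. Term by term:
    ∫_0^5/3 16*x^2/9 dx = 2000/729;  ∫_0^5/3 -80*x/27 dx = -1000/243;  ∫_0^5/3 100/81 dx = 500/243.
  Sum: 2000/729 − 1000/243 + 500/243 = 500/729.
∫_0^5/3 u² dx = 1250/6561, so ||u||_L² = 25*sqrt(2)/81.
∫_0^5/3 (u')² dx = 500/729, so ||u'||_L² = 10*sqrt(5)/27.
Ratio ||u||_L² / ||u'||_L² = sqrt(10)/6.
Sharp Poincaré constant on H^1_0(0, 5/3) is C_P = L/π = 5/(3*π), achieved by sin(3*π/5·x).
A polynomial bump cannot attain the sharp Poincaré constant (only the first sine eigenfunction does), so the ratio is strictly less than C_P, consistent with ||u||_L² ≤ C_P ||u'||_L².


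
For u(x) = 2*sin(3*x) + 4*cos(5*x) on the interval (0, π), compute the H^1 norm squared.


||u||_{H^1(0,π)}^2 = 228*π

u'(x) = -20*sin(5*x) + 6*cos(3*x).
Expand u² and (u')² and integrate term by term on (0, π), using: for integers n ≥ 1, ∫_0^π sin²(nx) dx = ∫_0^π cos²(nx) dx = π/2; for n ≠ n', ∫_0^π sin(nx)sin(n'x) dx = ∫_0^π cos(nx)cos(n'x) dx = 0; and by product-to-sum, ∫_0^π sin(nx)cos(n'x) dx = ½∫_0^π [sin((n+n')x) + sin((n−n')x)] dx, which is 0 when n+n' is even and 2n/(n²−n'²) when n+n' is odd (it need not vanish on (0, π)).
  u² squared terms: (2)²·∫sin(3x)² dx = 4·π/2 = 2*π;  (4)²·∫cos(5x)² dx = 16·π/2 = 8*π.
  u² cross terms: 2·(2)·(4)·∫sin(3x)·cos(5x) dx = 16·(0) = 0.
  So ∫_0^π u² dx = 2*π + 8*π + 0 = 10*π.
  (u')² squared terms: (-20)²·∫sin(5x)² dx = 400·π/2 = 200*π;  (6)²·∫cos(3x)² dx = 36·π/2 = 18*π.
  (u')² cross terms: 2·(-20)·(6)·∫sin(5x)·cos(3x) dx = -240·(0) = 0.
  So ∫_0^π (u')² dx = 200*π + 18*π + 0 = 218*π.
||u||_{H^1}^2 = (10*π) + (218*π) = 228*π.


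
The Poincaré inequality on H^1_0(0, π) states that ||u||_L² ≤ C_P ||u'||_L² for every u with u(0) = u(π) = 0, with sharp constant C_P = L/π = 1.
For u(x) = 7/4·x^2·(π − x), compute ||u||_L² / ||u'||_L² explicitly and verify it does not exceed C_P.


||u||_L² / ||u'||_L² = sqrt(14)*π/14 < C_P = 1.

u(x) = 7/4·x^2·(π − x), so u'(x) = 7*x*(-3*x + 2*π)/4.
u(x) = 7/4·x^2·(π − x) vanishes at x = 0 and x = π, so u ∈ H^1_0(0, π). Differentiate via the product rule and integrate the resulting polynomials term by term.
  ∫_0^π u² dx = ∫_0^π (49*x^6/16 - 49*π*x^5/8 + 49*π^2*x^4/16) dx. Term by term:
    ∫_0^π 49*x^6/16 dx = 7*π^7/16;  ∫_0^π -49*π*x^5/8 dx = -49*π^7/48;  ∫_0^π 49*π^2*x^4/16 dx = 49*π^7/80.
  Sum: 7*π^7/16 − 49*π^7/48 + 49*π^7/80 = 7*π^7/240.
  ∫_0^π (u')² dx = ∫_0^π (441*x^4/16 - 147*π*x^3/4 + 49*π^2*x^2/4) dx. Term by term:
    ∫_0^π 441*x^4/16 dx = 441*π^5/80;  ∫_0^π -147*π*x^3/4 dx = -147*π^5/16;  ∫_0^π 49*π^2*x^2/4 dx = 49*π^5/12.
  Sum: 441*π^5/80 − 147*π^5/16 + 49*π^5/12 = 49*π^5/120.
∫_0^π u² dx = 7*π^7/240, so ||u||_L² = sqrt(105)*π^(7/2)/60.
∫_0^π (u')² dx = 49*π^5/120, so ||u'||_L² = 7*sqrt(30)*π^(5/2)/60.
Ratio ||u||_L² / ||u'||_L² = sqrt(14)*π/14.
Sharp Poincaré constant on H^1_0(0, π) is C_P = L/π = 1, achieved by sin(x).
A polynomial bump cannot attain the sharp Poincaré constant (only the first sine eigenfunction does), so the ratio is strictly less than C_P, consistent with ||u||_L² ≤ C_P ||u'||_L².


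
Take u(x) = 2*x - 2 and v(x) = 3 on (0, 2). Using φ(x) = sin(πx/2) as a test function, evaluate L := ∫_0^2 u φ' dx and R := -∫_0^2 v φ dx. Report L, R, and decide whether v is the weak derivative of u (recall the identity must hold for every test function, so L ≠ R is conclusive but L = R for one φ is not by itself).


LHS = -8/π, RHS = -12/π. No, v is not the weak derivative of u.

u(x) = 2*x - 2, classical derivative u'(x) = 2.
φ(x) = sin(πx/2), so φ'(x) = π*cos(π*x/2)/2.
Note φ(0) = φ(2) = 0, so the boundary term u·φ vanishes.
LHS = ∫_0^2 u(x) φ'(x) dx = ∫_0^2 (π*x*cos(π*x/2) - π*cos(π*x/2)) dx. Term by term:
  ∫_0^2 -π*cos(π*x/2) dx = 0;  ∫_0^2 π*x*cos(π*x/2) dx = -8/π.
Sum: 0 − 8/π = -8/π.
So LHS = -8/π.
∫_0^2 v(x) φ(x) dx = ∫_0^2 (3*sin(π*x/2)) dx. Term by term:
  ∫_0^2 3*sin(π*x/2) dx = 12/π.
So RHS = -∫_0^2 v(x) φ(x) dx = -12/π.
LHS − RHS = 4/π ≠ 0, so the identity fails.
(For a valid weak derivative the identity must hold for EVERY test function, in particular this one. The failure shows v is NOT the weak derivative of u.)
Correct weak derivative would be u'(x) = 2.


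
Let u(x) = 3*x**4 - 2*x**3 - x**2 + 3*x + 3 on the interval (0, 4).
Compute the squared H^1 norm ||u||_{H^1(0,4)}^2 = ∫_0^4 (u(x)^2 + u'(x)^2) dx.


||u||_{H^1}^2 = 2914696/7

The H^1 norm (squared) on an interval (0, L) is
  ||u||_{H^1}^2 = ∫_0^L u(x)^2 dx + ∫_0^L u'(x)^2 dx.
Compute u'(x) = 12*x**3 - 6*x**2 - 2*x + 3.
Then u(x)^2 = 9*x**8 - 12*x**7 - 2*x**6 + 22*x**5 + 7*x**4 - 18*x**3 + 3*x**2 + 18*x + 9 and u'(x)^2 = 144*x**6 - 144*x**5 - 12*x**4 + 96*x**3 - 32*x**2 - 12*x + 9.
Integrate each monomial from 0 to 4 using ∫_0^4 c·x^n dx = c·4^(n+1)/(n+1):
  ∫_0^4 u(x)^2 dx = ∫_0^4 (9*x^8 - 12*x^7 - 2*x^6 + 22*x^5 + 7*x^4 - 18*x^3 + 3*x^2 + 18*x + 9) dx. Term by term:
    ∫_0^4 9*x^8 dx = 262144;  ∫_0^4 -12*x^7 dx = -98304;  ∫_0^4 -2*x^6 dx = -32768/7;
    ∫_0^4 22*x^5 dx = 45056/3;  ∫_0^4 7*x^4 dx = 7168/5;  ∫_0^4 -18*x^3 dx = -1152;
    ∫_0^4 3*x^2 dx = 64;  ∫_0^4 18*x dx = 144;  ∫_0^4 9 dx = 36.
  Sum: 262144 − 98304 − 32768/7 + 45056/3 + 7168/5 − 1152 + 64 + 144 + 36 = 18343828/105.
  ∫_0^4 u'(x)^2 dx = ∫_0^4 (144*x^6 - 144*x^5 - 12*x^4 + 96*x^3 - 32*x^2 - 12*x + 9) dx. Term by term:
    ∫_0^4 144*x^6 dx = 2359296/7;  ∫_0^4 -144*x^5 dx = -98304;  ∫_0^4 -12*x^4 dx = -12288/5;
    ∫_0^4 96*x^3 dx = 6144;  ∫_0^4 -32*x^2 dx = -2048/3;  ∫_0^4 -12*x dx = -96;
    ∫_0^4 9 dx = 36.
  Sum: 2359296/7 − 98304 − 12288/5 + 6144 − 2048/3 − 96 + 36 = 25376612/105.
Adding: ||u||_{H^1}^2 = 18343828/105 + 25376612/105 = 2914696/7.


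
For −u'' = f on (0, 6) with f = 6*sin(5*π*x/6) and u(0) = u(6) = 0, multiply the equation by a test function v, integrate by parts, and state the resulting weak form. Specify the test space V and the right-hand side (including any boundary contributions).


V = H^1_0(0, 6) (so v(0) = v(6) = 0); weak form: ∫_0^6 u'v' dx = ∫_0^6 (6*sin(5*π*x/6)) v dx for all v ∈ V.

Multiply both sides by a test function v and integrate from 0 to 6:
  ∫_0^6 −u''(x) v(x) dx = ∫_0^6 f(x) v(x) dx.
Integrate the LHS by parts once:
  ∫_0^6 −u'' v dx = −[u'(x) v(x)]_0^6 + ∫_0^6 u'(x) v'(x) dx.
Thus ∫_0^6 u'(x) v'(x) dx = ∫_0^6 f(x) v(x) dx + [u'(x) v(x)]_0^6.
Choose V so that boundary terms are either known or forced to vanish.
u is Dirichlet: u(0) = u(6) = 0. Let V = H^1_0(0, 6); then v(0) = v(6) = 0, and [u' v]_0^6 = 0.
Weak formulation: find u (satisfying any essential BC) such that ∫_0^6 u'(x) v'(x) dx = ∫_0^6 f v dx for all v ∈ V.
Substituting f(x) = 6*sin(5*π*x/6), the right-hand side is ∫_0^6 (6*sin(5*π*x/6)) v dx.


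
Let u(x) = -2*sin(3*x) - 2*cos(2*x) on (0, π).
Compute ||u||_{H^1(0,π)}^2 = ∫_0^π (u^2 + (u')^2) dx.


||u||_{H^1(0,π)}^2 = 48 + 30*π

u'(x) = 4*sin(2*x) - 6*cos(3*x).
Expand u² and (u')² and integrate term by term on (0, π), using: for integers n ≥ 1, ∫_0^π sin²(nx) dx = ∫_0^π cos²(nx) dx = π/2; for n ≠ n', ∫_0^π sin(nx)sin(n'x) dx = ∫_0^π cos(nx)cos(n'x) dx = 0; and by product-to-sum, ∫_0^π sin(nx)cos(n'x) dx = ½∫_0^π [sin((n+n')x) + sin((n−n')x)] dx, which is 0 when n+n' is even and 2n/(n²−n'²) when n+n' is odd (it need not vanish on (0, π)).
  u² squared terms: (-2)²·∫cos(2x)² dx = 4·π/2 = 2*π;  (-2)²·∫sin(3x)² dx = 4·π/2 = 2*π.
  u² cross terms: 2·(-2)·(-2)·∫cos(2x)·sin(3x) dx = 8·(6/5) = 48/5.
  So ∫_0^π u² dx = 2*π + 2*π + 48/5 = 48/5 + 4*π.
  (u')² squared terms: (-6)²·∫cos(3x)² dx = 36·π/2 = 18*π;  (4)²·∫sin(2x)² dx = 16·π/2 = 8*π.
  (u')² cross terms: 2·(-6)·(4)·∫cos(3x)·sin(2x) dx = -48·(-4/5) = 192/5.
  So ∫_0^π (u')² dx = 18*π + 8*π + 192/5 = 192/5 + 26*π.
||u||_{H^1}^2 = (48/5 + 4*π) + (192/5 + 26*π) = 48 + 30*π.


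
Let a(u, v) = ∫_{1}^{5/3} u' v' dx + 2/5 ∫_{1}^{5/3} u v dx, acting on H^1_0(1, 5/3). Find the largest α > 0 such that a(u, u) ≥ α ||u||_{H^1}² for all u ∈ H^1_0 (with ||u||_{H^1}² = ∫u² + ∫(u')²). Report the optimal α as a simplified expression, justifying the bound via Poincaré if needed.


α = (8 + 45*π^2)/(5*(4 + 9*π^2))

Coercivity of a(·,·) on H^1_0(1, 5/3) means a(u, u) ≥ α ||u||_{H^1}² for every u ∈ H^1_0.
The interval has length L = 2/3, and Poincaré/coercivity depend only on L. Here a(u, u) = ∫(u')² + (2/5)·∫u².
Here 0 < c = 2/5 < 1. The condition a(u,u) ≥ α||u||_{H^1}² reads (1−α)∫(u')² ≥ (α−c)∫u². Any admissible α is ≤ 1 (rapidly oscillating u have ∫u²/∫(u')² → 0), and α = 1 would force 0 ≥ (1−c)∫u², impossible since c < 1; so 1−α > 0. By the sharp Poincaré inequality on H^1_0 of an interval of length L, ∫(u')² ≥ (π/L)²∫u² with equality for the first sine mode sin(π(x−x₀)/L) (x₀ the left endpoint), so the inequality holds for all u iff (1−α)(π/L)² ≥ α − c, i.e. α ≤ ((π/L)² + c)/((π/L)² + 1) = (1 + c(L/π)²)/(1 + (L/π)²). With (π/L)² = 9*π^2/4 and c = 2/5, the largest admissible constant is α = ((π/L)² + c)/((π/L)² + 1).
Simplifying, α = (8 + 45*π^2)/(5*(4 + 9*π^2)).


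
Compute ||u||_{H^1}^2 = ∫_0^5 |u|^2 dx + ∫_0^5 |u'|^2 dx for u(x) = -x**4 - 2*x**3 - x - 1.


||u||_{H^1}^2 = 100100785/126

The H^1 norm (squared) on an interval (0, L) is
  ||u||_{H^1}^2 = ∫_0^L u(x)^2 dx + ∫_0^L u'(x)^2 dx.
Compute u'(x) = -4*x**3 - 6*x**2 - 1.
Then u(x)^2 = x**8 + 4*x**7 + 4*x**6 + 2*x**5 + 6*x**4 + 4*x**3 + x**2 + 2*x + 1 and u'(x)^2 = 16*x**6 + 48*x**5 + 36*x**4 + 8*x**3 + 12*x**2 + 1.
Integrate each monomial from 0 to 5 using ∫_0^5 c·x^n dx = c·5^(n+1)/(n+1):
  ∫_0^5 u(x)^2 dx = ∫_0^5 (x^8 + 4*x^7 + 4*x^6 + 2*x^5 + 6*x^4 + 4*x^3 + x^2 + 2*x + 1) dx. Term by term:
    ∫_0^5 x^8 dx = 1953125/9;  ∫_0^5 4*x^7 dx = 390625/2;  ∫_0^5 4*x^6 dx = 312500/7;
    ∫_0^5 2*x^5 dx = 15625/3;  ∫_0^5 6*x^4 dx = 3750;  ∫_0^5 4*x^3 dx = 625;
    ∫_0^5 x^2 dx = 125/3;  ∫_0^5 2*x dx = 25;  ∫_0^5 1 dx = 5.
  Sum: 1953125/9 + 390625/2 + 312500/7 + 15625/3 + 3750 + 625 + 125/3 + 25 + 5 = 58794655/126.
  ∫_0^5 u'(x)^2 dx = ∫_0^5 (16*x^6 + 48*x^5 + 36*x^4 + 8*x^3 + 12*x^2 + 1) dx. Term by term:
    ∫_0^5 16*x^6 dx = 1250000/7;  ∫_0^5 48*x^5 dx = 125000;  ∫_0^5 36*x^4 dx = 22500;
    ∫_0^5 8*x^3 dx = 1250;  ∫_0^5 12*x^2 dx = 500;  ∫_0^5 1 dx = 5.
  Sum: 1250000/7 + 125000 + 22500 + 1250 + 500 + 5 = 2294785/7.
Adding: ||u||_{H^1}^2 = 58794655/126 + 2294785/7 = 100100785/126.


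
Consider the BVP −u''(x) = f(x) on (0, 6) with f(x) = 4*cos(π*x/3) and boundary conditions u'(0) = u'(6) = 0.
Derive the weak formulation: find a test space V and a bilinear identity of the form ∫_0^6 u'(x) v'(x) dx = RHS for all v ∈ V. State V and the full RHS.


V = H^1(0, 6) (no boundary constraint on v; u is determined up to an additive constant); weak form: ∫_0^6 u'v' dx = ∫_0^6 (4*cos(π*x/3)) v dx for all v ∈ V.

Multiply both sides by a test function v and integrate from 0 to 6:
  ∫_0^6 −u''(x) v(x) dx = ∫_0^6 f(x) v(x) dx.
Integrate the LHS by parts once:
  ∫_0^6 −u'' v dx = −[u'(x) v(x)]_0^6 + ∫_0^6 u'(x) v'(x) dx.
Thus ∫_0^6 u'(x) v'(x) dx = ∫_0^6 f(x) v(x) dx + [u'(x) v(x)]_0^6.
Choose V so that boundary terms are either known or forced to vanish.
u has homogeneous Neumann: u'(0) = u'(6) = 0. So [u' v]_0^6 = 0·v(6) − 0·v(0) = 0 for any v; take V = H^1(0, 6).
Weak formulation: find u (satisfying any essential BC) such that ∫_0^6 u'(x) v'(x) dx = ∫_0^6 f v dx for all v ∈ V (homogeneous Neumann, so boundary terms vanish).
Substituting f(x) = 4*cos(π*x/3), the right-hand side is ∫_0^6 (4*cos(π*x/3)) v dx.
Compatibility check (pure Neumann): taking v ≡ 1 ∈ V gives 0 = ∫_0^6 f dx + (0) − (0), i.e. ∫_0^6 f dx must equal u'(0) − u'(6) = 0. Indeed ∫_0^6 (4*cos(π*x/3)) dx = 0, so the data are compatible. The solution is then unique only up to an additive constant (fix it e.g. by requiring ∫_0^6 u dx = 0).


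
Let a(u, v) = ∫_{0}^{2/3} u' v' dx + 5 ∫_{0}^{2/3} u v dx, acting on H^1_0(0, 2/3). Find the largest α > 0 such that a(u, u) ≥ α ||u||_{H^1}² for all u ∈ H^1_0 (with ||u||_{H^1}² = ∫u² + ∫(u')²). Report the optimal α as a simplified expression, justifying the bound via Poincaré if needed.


α = 1

Coercivity of a(·,·) on H^1_0(0, 2/3) means a(u, u) ≥ α ||u||_{H^1}² for every u ∈ H^1_0.
The interval has length L = 2/3, and Poincaré/coercivity depend only on L. Here a(u, u) = ∫(u')² + (5)·∫u².
Here c = 5 ≥ 1, so a(u,u) = ∫(u')² + c∫u² ≥ ∫(u')² + ∫u² = ||u||_{H^1}², i.e. α = 1 works. No larger α is possible: a(u,u) ≥ α||u||_{H^1}² means (1−α)∫(u')² ≥ (α−c)∫u², and for the modes u_n = sin(nπ(x−x₀)/L) (x₀ the left endpoint) one has ∫u_n²/∫(u_n')² = (L/(nπ))² → 0, so a(u_n,u_n)/||u_n||_{H^1}² → 1. Hence the optimal constant is α = 1.
Therefore α = 1.


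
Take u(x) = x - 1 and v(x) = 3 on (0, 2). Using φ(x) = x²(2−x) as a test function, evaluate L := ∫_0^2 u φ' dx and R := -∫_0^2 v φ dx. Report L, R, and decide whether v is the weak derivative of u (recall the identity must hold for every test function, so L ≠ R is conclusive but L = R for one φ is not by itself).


LHS = -4/3, RHS = -4. No, v is not the weak derivative of u.

u(x) = x - 1, classical derivative u'(x) = 1.
φ(x) = x²(2−x), so φ'(x) = x*(4 - 3*x).
Note φ(0) = φ(2) = 0, so the boundary term u·φ vanishes.
LHS = ∫_0^2 u(x) φ'(x) dx = ∫_0^2 (-3*x^3 + 7*x^2 - 4*x) dx. Term by term:
  ∫_0^2 -3*x^3 dx = -12;  ∫_0^2 7*x^2 dx = 56/3;  ∫_0^2 -4*x dx = -8.
Sum: -12 + 56/3 − 8 = -4/3.
So LHS = -4/3.
∫_0^2 v(x) φ(x) dx = ∫_0^2 (-3*x^3 + 6*x^2) dx. Term by term:
  ∫_0^2 -3*x^3 dx = -12;  ∫_0^2 6*x^2 dx = 16.
Sum: -12 + 16 = 4.
So RHS = -∫_0^2 v(x) φ(x) dx = -4.
LHS − RHS = 8/3 ≠ 0, so the identity fails.
(For a valid weak derivative the identity must hold for EVERY test function, in particular this one. The failure shows v is NOT the weak derivative of u.)
Correct weak derivative would be u'(x) = 1.


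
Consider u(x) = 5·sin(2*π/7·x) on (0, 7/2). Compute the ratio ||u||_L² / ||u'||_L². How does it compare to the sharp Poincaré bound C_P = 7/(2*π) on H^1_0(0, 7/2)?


||u||_L² / ||u'||_L² = 7/(2*π) = C_P.

u(x) = 5·sin(2*π/7·x), so u'(x) = 10*π*cos(2*π*x/7)/7.
Writing u(x) = A·sin(kπx/L) with A = 5 and k = 1, use ∫_0^L sin²(kπx/L) dx = L/2 and ∫_0^L cos²(kπx/L) dx = L/2.
u² = 25·sin²(2*π/7·x) and (u')² = 100*π^2/49·cos²(2*π/7·x), and each of sin², cos² integrates to L/2 = 7/4 over (0, 7/2).
∫_0^7/2 u² dx = 175/4, so ||u||_L² = 5*sqrt(7)/2.
∫_0^7/2 (u')² dx = 25*π^2/7, so ||u'||_L² = 5*sqrt(7)*π/7.
Ratio ||u||_L² / ||u'||_L² = 7/(2*π).
Sharp Poincaré constant on H^1_0(0, 7/2) is C_P = L/π = 7/(2*π), achieved by sin(2*π/7·x).
This is the k = 1 eigenfunction (up to amplitude), so the ratio equals the sharp Poincaré constant exactly.


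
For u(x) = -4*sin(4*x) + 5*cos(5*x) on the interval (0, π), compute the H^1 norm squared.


||u||_{H^1(0,π)}^2 = 8320/9 + 461*π

u'(x) = -25*sin(5*x) - 16*cos(4*x).
Expand u² and (u')² and integrate term by term on (0, π), using: for integers n ≥ 1, ∫_0^π sin²(nx) dx = ∫_0^π cos²(nx) dx = π/2; for n ≠ n', ∫_0^π sin(nx)sin(n'x) dx = ∫_0^π cos(nx)cos(n'x) dx = 0; and by product-to-sum, ∫_0^π sin(nx)cos(n'x) dx = ½∫_0^π [sin((n+n')x) + sin((n−n')x)] dx, which is 0 when n+n' is even and 2n/(n²−n'²) when n+n' is odd (it need not vanish on (0, π)).
  u² squared terms: (-4)²·∫sin(4x)² dx = 16·π/2 = 8*π;  (5)²·∫cos(5x)² dx = 25·π/2 = 25*π/2.
  u² cross terms: 2·(-4)·(5)·∫sin(4x)·cos(5x) dx = -40·(-8/9) = 320/9.
  So ∫_0^π u² dx = 8*π + 25*π/2 + 320/9 = 320/9 + 41*π/2.
  (u')² squared terms: (-25)²·∫sin(5x)² dx = 625·π/2 = 625*π/2;  (-16)²·∫cos(4x)² dx = 256·π/2 = 128*π.
  (u')² cross terms: 2·(-25)·(-16)·∫sin(5x)·cos(4x) dx = 800·(10/9) = 8000/9.
  So ∫_0^π (u')² dx = 625*π/2 + 128*π + 8000/9 = 8000/9 + 881*π/2.
||u||_{H^1}^2 = (320/9 + 41*π/2) + (8000/9 + 881*π/2) = 8320/9 + 461*π.


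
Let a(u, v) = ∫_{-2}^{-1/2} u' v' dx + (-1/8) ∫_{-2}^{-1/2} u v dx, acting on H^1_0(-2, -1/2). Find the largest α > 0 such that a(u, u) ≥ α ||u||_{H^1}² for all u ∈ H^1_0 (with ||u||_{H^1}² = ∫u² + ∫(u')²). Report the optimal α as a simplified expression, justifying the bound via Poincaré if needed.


α = (-9 + 32*π^2)/(8*(9 + 4*π^2))

Coercivity of a(·,·) on H^1_0(-2, -1/2) means a(u, u) ≥ α ||u||_{H^1}² for every u ∈ H^1_0.
The interval has length L = 3/2, and Poincaré/coercivity depend only on L. Here a(u, u) = ∫(u')² + (-1/8)·∫u².
Here c = -1/8 < 0 with |c| < (π/L)² = 4*π^2/9, so coercivity still holds. The condition a(u,u) ≥ α||u||_{H^1}² reads (1−α)∫(u')² ≥ (α−c)∫u². Any admissible α is ≤ 1 (rapidly oscillating u have ∫u²/∫(u')² → 0), and α = 1 would force 0 ≥ (1−c)∫u², impossible since c < 1; so 1−α > 0. By the sharp Poincaré inequality on H^1_0 of an interval of length L, ∫(u')² ≥ (π/L)²∫u² with equality for the first sine mode sin(π(x−x₀)/L) (x₀ the left endpoint), so the inequality holds for all u iff (1−α)(π/L)² ≥ α − c, i.e. α ≤ ((π/L)² + c)/((π/L)² + 1) = (1 + c(L/π)²)/(1 + (L/π)²). (Direct route, valid since c ≤ 0: Poincaré gives c∫u² ≥ c(L/π)²∫(u')², so a(u,u) ≥ (1 + c(L/π)²)∫(u')², while ||u||_{H^1}² ≤ (1 + (L/π)²)∫(u')²; dividing yields the same α.) With (π/L)² = 4*π^2/9 and c = -1/8, the largest admissible constant is α = ((π/L)² + c)/((π/L)² + 1).
Simplifying, α = (-9 + 32*π^2)/(8*(9 + 4*π^2)).


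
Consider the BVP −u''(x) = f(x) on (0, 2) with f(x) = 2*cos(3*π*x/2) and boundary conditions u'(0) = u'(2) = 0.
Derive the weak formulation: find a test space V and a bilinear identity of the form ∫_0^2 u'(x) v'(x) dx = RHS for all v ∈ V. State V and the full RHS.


V = H^1(0, 2) (no boundary constraint on v; u is determined up to an additive constant); weak form: ∫_0^2 u'v' dx = ∫_0^2 (2*cos(3*π*x/2)) v dx for all v ∈ V.

Multiply both sides by a test function v and integrate from 0 to 2:
  ∫_0^2 −u''(x) v(x) dx = ∫_0^2 f(x) v(x) dx.
Integrate the LHS by parts once:
  ∫_0^2 −u'' v dx = −[u'(x) v(x)]_0^2 + ∫_0^2 u'(x) v'(x) dx.
Thus ∫_0^2 u'(x) v'(x) dx = ∫_0^2 f(x) v(x) dx + [u'(x) v(x)]_0^2.
Choose V so that boundary terms are either known or forced to vanish.
u has homogeneous Neumann: u'(0) = u'(2) = 0. So [u' v]_0^2 = 0·v(2) − 0·v(0) = 0 for any v; take V = H^1(0, 2).
Weak formulation: find u (satisfying any essential BC) such that ∫_0^2 u'(x) v'(x) dx = ∫_0^2 f v dx for all v ∈ V (homogeneous Neumann, so boundary terms vanish).
Substituting f(x) = 2*cos(3*π*x/2), the right-hand side is ∫_0^2 (2*cos(3*π*x/2)) v dx.
Compatibility check (pure Neumann): taking v ≡ 1 ∈ V gives 0 = ∫_0^2 f dx + (0) − (0), i.e. ∫_0^2 f dx must equal u'(0) − u'(2) = 0. Indeed ∫_0^2 (2*cos(3*π*x/2)) dx = 0, so the data are compatible. The solution is then unique only up to an additive constant (fix it e.g. by requiring ∫_0^2 u dx = 0).


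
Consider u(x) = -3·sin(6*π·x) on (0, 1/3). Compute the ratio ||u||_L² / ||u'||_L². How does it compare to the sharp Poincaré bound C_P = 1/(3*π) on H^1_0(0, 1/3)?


||u||_L² / ||u'||_L² = 1/(6*π) < C_P = 1/(3*π).

u(x) = -3·sin(6*π·x), so u'(x) = -18*π*cos(6*π*x).
Writing u(x) = A·sin(kπx/L) with A = -3 and k = 2, use ∫_0^L sin²(kπx/L) dx = L/2 and ∫_0^L cos²(kπx/L) dx = L/2.
u² = 9·sin²(6*π·x) and (u')² = 324*π^2·cos²(6*π·x), and each of sin², cos² integrates to L/2 = 1/6 over (0, 1/3).
∫_0^1/3 u² dx = 3/2, so ||u||_L² = sqrt(6)/2.
∫_0^1/3 (u')² dx = 54*π^2, so ||u'||_L² = 3*sqrt(6)*π.
Ratio ||u||_L² / ||u'||_L² = 1/(6*π).
Sharp Poincaré constant on H^1_0(0, 1/3) is C_P = L/π = 1/(3*π), achieved by sin(3*π·x).
This is the k = 2 harmonic; the ratio L/(kπ) is strictly less than C_P = L/π, consistent with the sharp inequality ||u||_L² ≤ C_P ||u'||_L².


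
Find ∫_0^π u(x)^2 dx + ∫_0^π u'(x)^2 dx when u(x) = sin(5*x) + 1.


||u||_{H^1(0,π)}^2 = 4/5 + 14*π

u'(x) = 5*cos(5*x).
Expand u² and (u')² and integrate term by term on (0, π), using: for integers n ≥ 1, ∫_0^π sin²(nx) dx = ∫_0^π cos²(nx) dx = π/2; for n ≠ n', ∫_0^π sin(nx)sin(n'x) dx = ∫_0^π cos(nx)cos(n'x) dx = 0; and by product-to-sum, ∫_0^π sin(nx)cos(n'x) dx = ½∫_0^π [sin((n+n')x) + sin((n−n')x)] dx, which is 0 when n+n' is even and 2n/(n²−n'²) when n+n' is odd (it need not vanish on (0, π)). For the constant mode: ∫_0^π 1 dx = π, ∫_0^π cos(nx) dx = 0, ∫_0^π sin(nx) dx = (1−(−1)^n)/n.
  u² squared terms: (1)²·∫1 dx = 1·π = π;  (1)²·∫sin(5x)² dx = 1·π/2 = π/2.
  u² cross terms: 2·(1)·(1)·∫1·sin(5x) dx = 2·(2/5) = 4/5.
  So ∫_0^π u² dx = π + π/2 + 4/5 = 4/5 + 3*π/2.
  (u')² squared terms: (5)²·∫cos(5x)² dx = 25·π/2 = 25*π/2.
  So ∫_0^π (u')² dx = 25*π/2.
||u||_{H^1}^2 = (4/5 + 3*π/2) + (25*π/2) = 4/5 + 14*π.


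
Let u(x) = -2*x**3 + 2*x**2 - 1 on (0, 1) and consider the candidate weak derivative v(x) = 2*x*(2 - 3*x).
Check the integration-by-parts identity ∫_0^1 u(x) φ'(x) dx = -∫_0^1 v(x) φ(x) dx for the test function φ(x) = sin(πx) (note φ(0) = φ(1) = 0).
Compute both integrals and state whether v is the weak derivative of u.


LHS = -24/π^3 + 2/π, RHS = -24/π^3 + 2/π. Yes, v = u' weakly.

u(x) = -2*x**3 + 2*x**2 - 1, classical derivative u'(x) = -6*x**2 + 4*x.
φ(x) = sin(πx), so φ'(x) = π*cos(π*x).
Note φ(0) = φ(1) = 0, so the boundary term u·φ vanishes.
LHS = ∫_0^1 u(x) φ'(x) dx = ∫_0^1 (-2*π*x^3*cos(π*x) + 2*π*x^2*cos(π*x) - π*cos(π*x)) dx. Term by term:
  ∫_0^1 -π*cos(π*x) dx = 0;  ∫_0^1 -2*π*x^3*cos(π*x) dx = -24/π^3 + 6/π;  ∫_0^1 2*π*x^2*cos(π*x) dx = -4/π.
Sum: 0 + -24/π^3 + 6/π − 4/π = -24/π^3 + 2/π.
So LHS = -24/π^3 + 2/π.
∫_0^1 v(x) φ(x) dx = ∫_0^1 (-6*x^2*sin(π*x) + 4*x*sin(π*x)) dx. Term by term:
  ∫_0^1 -6*x^2*sin(π*x) dx = -6/π + 24/π^3;  ∫_0^1 4*x*sin(π*x) dx = 4/π.
Sum: -6/π + 24/π^3 + 4/π = -2/π + 24/π^3.
So RHS = -∫_0^1 v(x) φ(x) dx = -24/π^3 + 2/π.
LHS = RHS, so the identity holds for this test φ.
Moreover u is smooth here and v(x) = u'(x) = -6*x**2 + 4*x pointwise, so the identity holds for every test function. Hence v is the weak derivative of u.


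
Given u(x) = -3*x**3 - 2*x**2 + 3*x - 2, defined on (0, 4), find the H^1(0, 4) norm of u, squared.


||u||_{H^1}^2 = 1641596/35

The H^1 norm (squared) on an interval (0, L) is
  ||u||_{H^1}^2 = ∫_0^L u(x)^2 dx + ∫_0^L u'(x)^2 dx.
Compute u'(x) = -9*x**2 - 4*x + 3.
Then u(x)^2 = 9*x**6 + 12*x**5 - 14*x**4 + 17*x**2 - 12*x + 4 and u'(x)^2 = 81*x**4 + 72*x**3 - 38*x**2 - 24*x + 9.
Integrate each monomial from 0 to 4 using ∫_0^4 c·x^n dx = c·4^(n+1)/(n+1):
  ∫_0^4 u(x)^2 dx = ∫_0^4 (9*x^6 + 12*x^5 - 14*x^4 + 17*x^2 - 12*x + 4) dx. Term by term:
    ∫_0^4 9*x^6 dx = 147456/7;  ∫_0^4 12*x^5 dx = 8192;  ∫_0^4 -14*x^4 dx = -14336/5;
    ∫_0^4 17*x^2 dx = 1088/3;  ∫_0^4 -12*x dx = -96;  ∫_0^4 4 dx = 16.
  Sum: 147456/7 + 8192 − 14336/5 + 1088/3 − 96 + 16 = 2800624/105.
  ∫_0^4 u'(x)^2 dx = ∫_0^4 (81*x^4 + 72*x^3 - 38*x^2 - 24*x + 9) dx. Term by term:
    ∫_0^4 81*x^4 dx = 82944/5;  ∫_0^4 72*x^3 dx = 4608;  ∫_0^4 -38*x^2 dx = -2432/3;
    ∫_0^4 -24*x dx = -192;  ∫_0^4 9 dx = 36.
  Sum: 82944/5 + 4608 − 2432/3 − 192 + 36 = 303452/15.
Adding: ||u||_{H^1}^2 = 2800624/105 + 303452/15 = 1641596/35.
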